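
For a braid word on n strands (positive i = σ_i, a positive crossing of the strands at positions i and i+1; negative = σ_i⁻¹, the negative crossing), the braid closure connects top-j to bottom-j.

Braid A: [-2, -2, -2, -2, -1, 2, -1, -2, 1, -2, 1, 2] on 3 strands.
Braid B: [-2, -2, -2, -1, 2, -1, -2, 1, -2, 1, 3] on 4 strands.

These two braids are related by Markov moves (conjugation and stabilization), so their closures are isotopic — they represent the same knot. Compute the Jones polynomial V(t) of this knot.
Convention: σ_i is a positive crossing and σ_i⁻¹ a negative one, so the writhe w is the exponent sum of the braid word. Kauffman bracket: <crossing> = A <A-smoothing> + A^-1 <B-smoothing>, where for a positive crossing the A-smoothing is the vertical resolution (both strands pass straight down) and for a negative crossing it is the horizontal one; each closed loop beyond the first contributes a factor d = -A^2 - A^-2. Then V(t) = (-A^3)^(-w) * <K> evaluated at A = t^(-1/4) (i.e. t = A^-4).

Markov-equivalent braids have isotopic closures, hence identical knot invariants. Strip the Markov moves from each word to reach a common short braid β, then compute V(t) once on β.
Braid A: s2^-1 s2^-1 s2^-1 s2^-1 s1^-1 s2 s1^-1 s2^-1 s1 s2^-1 s1 s2 on 3 strands reduces by inverse Markov moves (closure unchanged at each step):
  Deconjugate: the word is γ·β·γ⁻¹ with γ = s2^-1 (prefix) and γ⁻¹ = s2 (suffix); strip both.
Reduced to β = s2^-1 s2^-1 s2^-1 s1^-1 s2 s1^-1 s2^-1 s1 s2^-1 s1 on 3 strands, 10 crossings.
Braid B: s2^-1 s2^-1 s2^-1 s1^-1 s2 s1^-1 s2^-1 s1 s2^-1 s1 s3 on 4 strands reduces by inverse Markov moves (closure unchanged at each step):
  Destabilize: the word has the form β·s3 where s3 occurs only as the final letter (β ∈ B_3); drop it and the last strand → 3 strands.
Reduced to β = s2^-1 s2^-1 s2^-1 s1^-1 s2 s1^-1 s2^-1 s1 s2^-1 s1 on 3 strands, 10 crossings.
Both give the same β = s2^-1 s2^-1 s2^-1 s1^-1 s2 s1^-1 s2^-1 s1 s2^-1 s1 on 3 strands, so one state sum suffices:
Braid: s2^-1 s2^-1 s2^-1 s1^-1 s2 s1^-1 s2^-1 s1 s2^-1 s1 on 3 strands, 10 crossings.
Writhe w = (#positive) - (#negative) = 3 - 7 = -4.
Enumerate smoothing states for the bracket polynomial. There are 2^10 = 1024 states.
Smooth each crossing (0=||, 1=⌣⌢); contribution A^(Σ sign_k(1-2s_k)) * d^(L-1).
Tabulate the states by total A-exponent and number of loops L (A-exp: L × count):
  A^10: L=6 ×1
  A^8: L=5 ×10
  A^6: L=4 ×41, L=6 ×4
  A^4: L=3 ×88, L=5 ×31, L=7 ×1
  A^2: L=2 ×102, L=4 ×99, L=6 ×9
  A^0: L=1 ×54, L=3 ×162, L=5 ×36
  A^-2: L=2 ×134, L=4 ×74, L=6 ×2
  A^-4: L=1 ×30, L=3 ×82, L=5 ×8
  A^-6: L=2 ×32, L=4 ×13
  A^-8: L=1 ×3, L=3 ×7
  A^-10: L=2 ×1
Each group contributes A^e * Σ count * d^(L-1):
Powers of d = -A^2 - A^-2: d^2 = A^4 + 2 + A^-4; d^3 = -A^6 - 3*A^2 - 3*A^-2 - A^-6; d^4 = A^8 + 4*A^4 + 6 + 4*A^-4 + A^-8; d^5 = -A^10 - 5*A^6 - 10*A^2 - 10*A^-2 - 5*A^-6 - A^-10; d^6 = A^12 + 6*A^8 + 15*A^4 + 20 + 15*A^-4 + 6*A^-8 + A^-12.
  A^10 * (d^5) = -A^20 - 5*A^16 - 10*A^12 - 10*A^8 - 5*A^4 - 1
  A^8 * (10*d^4) = 10*A^16 + 40*A^12 + 60*A^8 + 40*A^4 + 10
  A^6 * (41*d^3 + 4*d^5) = -4*A^16 - 61*A^12 - 163*A^8 - 163*A^4 - 61 - 4*A^-4
  A^4 * (88*d^2 + 31*d^4 + d^6) = A^16 + 37*A^12 + 227*A^8 + 382*A^4 + 227 + 37*A^-4 + A^-8
  A^2 * (102*d + 99*d^3 + 9*d^5) = -9*A^12 - 144*A^8 - 489*A^4 - 489 - 144*A^-4 - 9*A^-8
  A^0 * (54 + 162*d^2 + 36*d^4) = 36*A^8 + 306*A^4 + 594 + 306*A^-4 + 36*A^-8
  A^-2 * (134*d + 74*d^3 + 2*d^5) = -2*A^8 - 84*A^4 - 376 - 376*A^-4 - 84*A^-8 - 2*A^-12
  A^-4 * (30 + 82*d^2 + 8*d^4) = 8*A^4 + 114 + 242*A^-4 + 114*A^-8 + 8*A^-12
  A^-6 * (32*d + 13*d^3) = -13 - 71*A^-4 - 71*A^-8 - 13*A^-12
  A^-8 * (3 + 7*d^2) = 7*A^-4 + 17*A^-8 + 7*A^-12
  A^-10 * (d) = -A^-8 - A^-12
Summing the groups: <K> = -A^20 + 2*A^16 - 3*A^12 + 4*A^8 - 5*A^4 + 5 - 3*A^-4 + 3*A^-8 - A^-12
Normalise by the writhe: (-A^3)^(-w) = (-A^3)^(4) = A^12, so f(A) = A^12 * <K> = -A^32 + 2*A^28 - 3*A^24 + 4*A^20 - 5*A^16 + 5*A^12 - 3*A^8 + 3*A^4 - 1.
Substitute A = t^(-1/4), i.e. A^e → t^(-e/4): V(t) = -1 + 3*t^-1 - 3*t^-2 + 5*t^-3 - 5*t^-4 + 4*t^-5 - 3*t^-6 + 2*t^-7 - t^-8

Answer: -1 + 3*t^-1 - 3*t^-2 + 5*t^-3 - 5*t^-4 + 4*t^-5 - 3*t^-6 + 2*t^-7 - t^-8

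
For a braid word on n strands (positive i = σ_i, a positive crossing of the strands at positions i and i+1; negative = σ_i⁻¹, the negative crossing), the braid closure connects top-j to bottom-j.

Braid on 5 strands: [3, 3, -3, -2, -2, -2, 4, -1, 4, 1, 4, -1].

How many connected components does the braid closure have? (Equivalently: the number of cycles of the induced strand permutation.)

1

Derivation:
Track the strand permutation on 5 strands, starting from identity.
  step 1: s3 swaps positions 3,4 -> [1 2 4 3 5]
  step 2: s3 swaps positions 3,4 -> [1 2 3 4 5]
  step 3: s3^-1 swaps positions 3,4 -> [1 2 4 3 5]
  step 4: s2^-1 swaps positions 2,3 -> [1 4 2 3 5]
  step 5: s2^-1 swaps positions 2,3 -> [1 2 4 3 5]
  step 6: s2^-1 swaps positions 2,3 -> [1 4 2 3 5]
  step 7: s4 swaps positions 4,5 -> [1 4 2 5 3]
  step 8: s1^-1 swaps positions 1,2 -> [4 1 2 5 3]
  step 9: s4 swaps positions 4,5 -> [4 1 2 3 5]
  step 10: s1 swaps positions 1,2 -> [1 4 2 3 5]
  step 11: s4 swaps positions 4,5 -> [1 4 2 5 3]
  step 12: s1^-1 swaps positions 1,2 -> [4 1 2 5 3]
Final permutation (position -> original strand): [4 1 2 5 3]
Closure components = cycle count of this permutation = 1.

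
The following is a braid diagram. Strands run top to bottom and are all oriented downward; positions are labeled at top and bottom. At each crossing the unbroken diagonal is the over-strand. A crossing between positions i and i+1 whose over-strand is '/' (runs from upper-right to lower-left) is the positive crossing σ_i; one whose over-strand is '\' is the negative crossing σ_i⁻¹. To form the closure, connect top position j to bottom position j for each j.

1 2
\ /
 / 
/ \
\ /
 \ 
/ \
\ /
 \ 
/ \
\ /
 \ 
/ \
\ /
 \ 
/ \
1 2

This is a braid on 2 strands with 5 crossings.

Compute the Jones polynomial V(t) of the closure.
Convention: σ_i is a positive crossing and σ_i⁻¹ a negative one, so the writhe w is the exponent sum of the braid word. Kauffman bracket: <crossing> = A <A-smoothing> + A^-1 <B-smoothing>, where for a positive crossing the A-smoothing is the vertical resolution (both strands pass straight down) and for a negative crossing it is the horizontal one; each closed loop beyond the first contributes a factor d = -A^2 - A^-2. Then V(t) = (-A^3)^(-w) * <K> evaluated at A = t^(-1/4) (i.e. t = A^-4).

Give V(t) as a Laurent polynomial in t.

t^-1 + t^-3 - t^-4

Derivation:
Reading the diagram top to bottom ('/'-over between positions i,i+1 = s_i, '\'-over = s_i^-1): braid word = s1 s1^-1 s1^-1 s1^-1 s1^-1.
The presented braid s1 s1^-1 s1^-1 s1^-1 s1^-1 on 2 strands reduces by inverse Markov moves (closure unchanged at each step):
  Deconjugate: the word is γ·β·γ⁻¹ with γ = s1 (prefix) and γ⁻¹ = s1^-1 (suffix); strip both.
Reduced to β = s1^-1 s1^-1 s1^-1 on 2 strands, 3 crossings.
Compute on β:
Braid: s1^-1 s1^-1 s1^-1 on 2 strands, 3 crossings.
Writhe w = (#positive) - (#negative) = 0 - 3 = -3.
Enumerate smoothing states for the bracket polynomial. There are 2^3 = 8 states.
For each crossing: s=0 is the vertical smoothing, s=1 horizontal. Crossing k contributes A^(sign_k * (1 - 2*s_k)); loop factor d = -A^2 - A^-2.
  state 000: A-exp=-3, loops=2, term = A^-3 * d^1
  state 001: A-exp=-1, loops=1, term = A^-1 * d^0
  state 010: A-exp=-1, loops=1, term = A^-1 * d^0
  state 011: A-exp=+1, loops=2, term = A^1 * d^1
  state 100: A-exp=-1, loops=1, term = A^-1 * d^0
  state 101: A-exp=+1, loops=2, term = A^1 * d^1
  state 110: A-exp=+1, loops=2, term = A^1 * d^1
  state 111: A-exp=+3, loops=3, term = A^3 * d^2
Collect the terms by A-exponent (count of states per loop number):
Powers of d = -A^2 - A^-2: d^2 = A^4 + 2 + A^-4.
  A^3 * (d^2) = A^7 + 2*A^3 + A^-1
  A^1 * (3*d) = -3*A^3 - 3*A^-1
  A^-1 * (3) = 3*A^-1
  A^-3 * (d) = -A^-1 - A^-5
Summing the groups: <K> = A^7 - A^3 - A^-5
Normalise by the writhe: (-A^3)^(-w) = (-A^3)^(3) = -A^9, so f(A) = -A^9 * <K> = -A^16 + A^12 + A^4.
Substitute A = t^(-1/4), i.e. A^e → t^(-e/4): V(t) = t^-1 + t^-3 - t^-4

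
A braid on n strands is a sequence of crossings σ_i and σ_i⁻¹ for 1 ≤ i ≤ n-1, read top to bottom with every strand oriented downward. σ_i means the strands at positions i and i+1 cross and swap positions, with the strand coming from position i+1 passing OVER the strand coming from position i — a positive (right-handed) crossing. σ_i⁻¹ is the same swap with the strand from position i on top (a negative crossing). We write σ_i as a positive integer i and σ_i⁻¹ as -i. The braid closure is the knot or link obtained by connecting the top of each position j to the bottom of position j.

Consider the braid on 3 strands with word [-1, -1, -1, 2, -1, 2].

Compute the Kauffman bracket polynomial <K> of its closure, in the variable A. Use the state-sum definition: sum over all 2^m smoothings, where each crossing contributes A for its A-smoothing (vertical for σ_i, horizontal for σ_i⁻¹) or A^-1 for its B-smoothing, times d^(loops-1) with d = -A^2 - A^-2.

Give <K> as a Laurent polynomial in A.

Braid: s1^-1 s1^-1 s1^-1 s2 s1^-1 s2 on 3 strands, 6 crossings.
Writhe w = (#positive) - (#negative) = 2 - 4 = -2.
State-sum expansion of <K>. There are 2^6 = 64 states.
Each crossing splits two ways (0=vertical, 1=horizontal). The state's weight is A^(#A-smoothings - #B-smoothings) * d^(loops - 1).
Tabulate the states by total A-exponent and number of loops L (A-exp: L × count):
  A^6: L=5 ×1
  A^4: L=4 ×6
  A^2: L=3 ×15
  A^0: L=2 ×19, L=4 ×1
  A^-2: L=1 ×11, L=3 ×4
  A^-4: L=2 ×6
  A^-6: L=3 ×1
Each group contributes A^e * Σ count * d^(L-1):
Powers of d = -A^2 - A^-2: d^2 = A^4 + 2 + A^-4; d^3 = -A^6 - 3*A^2 - 3*A^-2 - A^-6; d^4 = A^8 + 4*A^4 + 6 + 4*A^-4 + A^-8.
  A^6 * (d^4) = A^14 + 4*A^10 + 6*A^6 + 4*A^2 + A^-2
  A^4 * (6*d^3) = -6*A^10 - 18*A^6 - 18*A^2 - 6*A^-2
  A^2 * (15*d^2) = 15*A^6 + 30*A^2 + 15*A^-2
  A^0 * (19*d + d^3) = -A^6 - 22*A^2 - 22*A^-2 - A^-6
  A^-2 * (11 + 4*d^2) = 4*A^2 + 19*A^-2 + 4*A^-6
  A^-4 * (6*d) = -6*A^-2 - 6*A^-6
  A^-6 * (d^2) = A^-2 + 2*A^-6 + A^-10
Summing the groups: <K> = A^14 - 2*A^10 + 2*A^6 - 2*A^2 + 2*A^-2 - A^-6 + A^-10

Answer: A^14 - 2*A^10 + 2*A^6 - 2*A^2 + 2*A^-2 - A^-6 + A^-10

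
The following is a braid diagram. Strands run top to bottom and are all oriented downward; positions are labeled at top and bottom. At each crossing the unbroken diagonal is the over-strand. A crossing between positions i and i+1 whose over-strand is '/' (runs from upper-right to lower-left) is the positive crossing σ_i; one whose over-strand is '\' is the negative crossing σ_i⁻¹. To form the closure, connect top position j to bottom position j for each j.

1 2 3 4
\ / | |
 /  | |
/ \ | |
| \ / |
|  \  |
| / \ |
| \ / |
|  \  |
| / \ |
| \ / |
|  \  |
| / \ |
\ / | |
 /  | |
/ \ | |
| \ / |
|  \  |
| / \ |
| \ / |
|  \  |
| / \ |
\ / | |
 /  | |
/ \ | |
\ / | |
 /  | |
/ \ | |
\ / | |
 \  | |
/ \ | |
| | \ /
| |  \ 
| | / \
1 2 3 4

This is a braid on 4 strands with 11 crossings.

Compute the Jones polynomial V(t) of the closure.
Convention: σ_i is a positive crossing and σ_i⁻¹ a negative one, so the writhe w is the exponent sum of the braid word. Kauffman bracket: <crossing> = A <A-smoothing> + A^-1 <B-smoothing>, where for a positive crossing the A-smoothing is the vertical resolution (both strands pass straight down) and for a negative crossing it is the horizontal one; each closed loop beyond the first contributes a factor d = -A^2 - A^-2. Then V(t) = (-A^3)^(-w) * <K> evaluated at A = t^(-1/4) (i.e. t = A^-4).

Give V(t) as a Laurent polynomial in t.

Reading the diagram top to bottom ('/'-over between positions i,i+1 = s_i, '\'-over = s_i^-1): braid word = s1 s2^-1 s2^-1 s2^-1 s1 s2^-1 s2^-1 s1 s1 s1^-1 s3^-1.
The presented braid s1 s2^-1 s2^-1 s2^-1 s1 s2^-1 s2^-1 s1 s1 s1^-1 s3^-1 on 4 strands reduces by inverse Markov moves (closure unchanged at each step):
  Destabilize: the word has the form β·s3^-1 where s3^-1 occurs only as the final letter (β ∈ B_3); drop it and the last strand → 3 strands.
  Deconjugate: the word is γ·β·γ⁻¹ with γ = s1 (prefix) and γ⁻¹ = s1^-1 (suffix); strip both.
Reduced to β = s2^-1 s2^-1 s2^-1 s1 s2^-1 s2^-1 s1 s1 on 3 strands, 8 crossings.
Compute on β:
Braid: s2^-1 s2^-1 s2^-1 s1 s2^-1 s2^-1 s1 s1 on 3 strands, 8 crossings.
Writhe w = (#positive) - (#negative) = 3 - 5 = -2.
Computing the Kauffman bracket via state sum. There are 2^8 = 256 states.
Each crossing splits two ways (0=vertical, 1=horizontal). The state's weight is A^(#A-smoothings - #B-smoothings) * d^(loops - 1).
Tabulate the states by total A-exponent and number of loops L (A-exp: L × count):
  A^8: L=6 ×1
  A^6: L=5 ×8
  A^4: L=4 ×27, L=6 ×1
  A^2: L=3 ×50, L=5 ×6
  A^0: L=2 ×53, L=4 ×17
  A^-2: L=1 ×27, L=3 ×28, L=5 ×1
  A^-4: L=2 ×24, L=4 ×4
  A^-6: L=3 ×8
  A^-8: L=4 ×1
Each group contributes A^e * Σ count * d^(L-1):
Powers of d = -A^2 - A^-2: d^2 = A^4 + 2 + A^-4; d^3 = -A^6 - 3*A^2 - 3*A^-2 - A^-6; d^4 = A^8 + 4*A^4 + 6 + 4*A^-4 + A^-8; d^5 = -A^10 - 5*A^6 - 10*A^2 - 10*A^-2 - 5*A^-6 - A^-10.
  A^8 * (d^5) = -A^18 - 5*A^14 - 10*A^10 - 10*A^6 - 5*A^2 - A^-2
  A^6 * (8*d^4) = 8*A^14 + 32*A^10 + 48*A^6 + 32*A^2 + 8*A^-2
  A^4 * (27*d^3 + d^5) = -A^14 - 32*A^10 - 91*A^6 - 91*A^2 - 32*A^-2 - A^-6
  A^2 * (50*d^2 + 6*d^4) = 6*A^10 + 74*A^6 + 136*A^2 + 74*A^-2 + 6*A^-6
  A^0 * (53*d + 17*d^3) = -17*A^6 - 104*A^2 - 104*A^-2 - 17*A^-6
  A^-2 * (27 + 28*d^2 + d^4) = A^6 + 32*A^2 + 89*A^-2 + 32*A^-6 + A^-10
  A^-4 * (24*d + 4*d^3) = -4*A^2 - 36*A^-2 - 36*A^-6 - 4*A^-10
  A^-6 * (8*d^2) = 8*A^-2 + 16*A^-6 + 8*A^-10
  A^-8 * (d^3) = -A^-2 - 3*A^-6 - 3*A^-10 - A^-14
Summing the groups: <K> = -A^18 + 2*A^14 - 4*A^10 + 5*A^6 - 4*A^2 + 5*A^-2 - 3*A^-6 + 2*A^-10 - A^-14
Normalise by the writhe: (-A^3)^(-w) = (-A^3)^(2) = A^6, so f(A) = A^6 * <K> = -A^24 + 2*A^20 - 4*A^16 + 5*A^12 - 4*A^8 + 5*A^4 - 3 + 2*A^-4 - A^-8.
Substitute A = t^(-1/4), i.e. A^e → t^(-e/4): V(t) = -t^2 + 2*t - 3 + 5*t^-1 - 4*t^-2 + 5*t^-3 - 4*t^-4 + 2*t^-5 - t^-6

Answer: -t^2 + 2*t - 3 + 5*t^-1 - 4*t^-2 + 5*t^-3 - 4*t^-4 + 2*t^-5 - t^-6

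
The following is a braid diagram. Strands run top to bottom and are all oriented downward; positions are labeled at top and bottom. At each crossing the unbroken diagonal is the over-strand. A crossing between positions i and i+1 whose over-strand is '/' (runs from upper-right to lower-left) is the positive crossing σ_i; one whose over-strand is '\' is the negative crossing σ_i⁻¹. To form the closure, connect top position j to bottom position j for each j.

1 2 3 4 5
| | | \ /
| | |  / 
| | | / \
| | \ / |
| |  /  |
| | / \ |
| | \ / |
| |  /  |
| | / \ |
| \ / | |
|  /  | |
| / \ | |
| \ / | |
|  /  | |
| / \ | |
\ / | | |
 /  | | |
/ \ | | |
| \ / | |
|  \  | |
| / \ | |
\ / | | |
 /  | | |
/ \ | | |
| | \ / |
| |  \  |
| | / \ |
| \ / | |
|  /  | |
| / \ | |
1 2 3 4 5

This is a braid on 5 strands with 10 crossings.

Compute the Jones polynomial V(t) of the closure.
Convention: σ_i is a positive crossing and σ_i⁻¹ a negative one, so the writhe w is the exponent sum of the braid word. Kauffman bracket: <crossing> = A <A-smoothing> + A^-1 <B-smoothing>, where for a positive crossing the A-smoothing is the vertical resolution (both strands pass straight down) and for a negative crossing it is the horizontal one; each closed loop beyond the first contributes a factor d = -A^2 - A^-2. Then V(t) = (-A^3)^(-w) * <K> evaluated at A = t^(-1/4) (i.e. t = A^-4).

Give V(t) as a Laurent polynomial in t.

Reading the diagram top to bottom ('/'-over between positions i,i+1 = s_i, '\'-over = s_i^-1): braid word = s4 s3 s3 s2 s2 s1 s2^-1 s1 s3^-1 s2.
Braid: s4 s3 s3 s2 s2 s1 s2^-1 s1 s3^-1 s2 on 5 strands, 10 crossings.
Writhe w = (#positive) - (#negative) = 8 - 2 = 6.
State-sum expansion of <K>. There are 2^10 = 1024 states.
For each crossing: s=0 is the vertical smoothing, s=1 horizontal. Crossing k contributes A^(sign_k * (1 - 2*s_k)); loop factor d = -A^2 - A^-2.
Tabulate the states by total A-exponent and number of loops L (A-exp: L × count):
  A^10: L=3 ×1
  A^8: L=2 ×3, L=4 ×7
  A^6: L=1 ×2, L=3 ×29, L=5 ×14
  A^4: L=2 ×39, L=4 ×72, L=6 ×9
  A^2: L=1 ×17, L=3 ×137, L=5 ×54, L=7 ×2
  A^0: L=2 ×109, L=4 ×128, L=6 ×15
  A^-2: L=1 ×30, L=3 ×132, L=5 ×47, L=7 ×1
  A^-4: L=2 ×49, L=4 ×65, L=6 ×6
  A^-6: L=3 ×31, L=5 ×14
  A^-8: L=4 ×9, L=6 ×1
  A^-10: L=5 ×1
Each group contributes A^e * Σ count * d^(L-1):
Powers of d = -A^2 - A^-2: d^2 = A^4 + 2 + A^-4; d^3 = -A^6 - 3*A^2 - 3*A^-2 - A^-6; d^4 = A^8 + 4*A^4 + 6 + 4*A^-4 + A^-8; d^5 = -A^10 - 5*A^6 - 10*A^2 - 10*A^-2 - 5*A^-6 - A^-10; d^6 = A^12 + 6*A^8 + 15*A^4 + 20 + 15*A^-4 + 6*A^-8 + A^-12.
  A^10 * (d^2) = A^14 + 2*A^10 + A^6
  A^8 * (3*d + 7*d^3) = -7*A^14 - 24*A^10 - 24*A^6 - 7*A^2
  A^6 * (2 + 29*d^2 + 14*d^4) = 14*A^14 + 85*A^10 + 144*A^6 + 85*A^2 + 14*A^-2
  A^4 * (39*d + 72*d^3 + 9*d^5) = -9*A^14 - 117*A^10 - 345*A^6 - 345*A^2 - 117*A^-2 - 9*A^-6
  A^2 * (17 + 137*d^2 + 54*d^4 + 2*d^6) = 2*A^14 + 66*A^10 + 383*A^6 + 655*A^2 + 383*A^-2 + 66*A^-6 + 2*A^-10
  A^0 * (109*d + 128*d^3 + 15*d^5) = -15*A^10 - 203*A^6 - 643*A^2 - 643*A^-2 - 203*A^-6 - 15*A^-10
  A^-2 * (30 + 132*d^2 + 47*d^4 + d^6) = A^10 + 53*A^6 + 335*A^2 + 596*A^-2 + 335*A^-6 + 53*A^-10 + A^-14
  A^-4 * (49*d + 65*d^3 + 6*d^5) = -6*A^6 - 95*A^2 - 304*A^-2 - 304*A^-6 - 95*A^-10 - 6*A^-14
  A^-6 * (31*d^2 + 14*d^4) = 14*A^2 + 87*A^-2 + 146*A^-6 + 87*A^-10 + 14*A^-14
  A^-8 * (9*d^3 + d^5) = -A^2 - 14*A^-2 - 37*A^-6 - 37*A^-10 - 14*A^-14 - A^-18
  A^-10 * (d^4) = A^-2 + 4*A^-6 + 6*A^-10 + 4*A^-14 + A^-18
Summing the groups: <K> = A^14 - 2*A^10 + 3*A^6 - 2*A^2 + 3*A^-2 - 2*A^-6 + A^-10 - A^-14
Normalise by the writhe: (-A^3)^(-w) = (-A^3)^(-6) = A^-18, so f(A) = A^-18 * <K> = A^-4 - 2*A^-8 + 3*A^-12 - 2*A^-16 + 3*A^-20 - 2*A^-24 + A^-28 - A^-32.
Substitute A = t^(-1/4), i.e. A^e → t^(-e/4): V(t) = -t^8 + t^7 - 2*t^6 + 3*t^5 - 2*t^4 + 3*t^3 - 2*t^2 + t

Answer: -t^8 + t^7 - 2*t^6 + 3*t^5 - 2*t^4 + 3*t^3 - 2*t^2 + t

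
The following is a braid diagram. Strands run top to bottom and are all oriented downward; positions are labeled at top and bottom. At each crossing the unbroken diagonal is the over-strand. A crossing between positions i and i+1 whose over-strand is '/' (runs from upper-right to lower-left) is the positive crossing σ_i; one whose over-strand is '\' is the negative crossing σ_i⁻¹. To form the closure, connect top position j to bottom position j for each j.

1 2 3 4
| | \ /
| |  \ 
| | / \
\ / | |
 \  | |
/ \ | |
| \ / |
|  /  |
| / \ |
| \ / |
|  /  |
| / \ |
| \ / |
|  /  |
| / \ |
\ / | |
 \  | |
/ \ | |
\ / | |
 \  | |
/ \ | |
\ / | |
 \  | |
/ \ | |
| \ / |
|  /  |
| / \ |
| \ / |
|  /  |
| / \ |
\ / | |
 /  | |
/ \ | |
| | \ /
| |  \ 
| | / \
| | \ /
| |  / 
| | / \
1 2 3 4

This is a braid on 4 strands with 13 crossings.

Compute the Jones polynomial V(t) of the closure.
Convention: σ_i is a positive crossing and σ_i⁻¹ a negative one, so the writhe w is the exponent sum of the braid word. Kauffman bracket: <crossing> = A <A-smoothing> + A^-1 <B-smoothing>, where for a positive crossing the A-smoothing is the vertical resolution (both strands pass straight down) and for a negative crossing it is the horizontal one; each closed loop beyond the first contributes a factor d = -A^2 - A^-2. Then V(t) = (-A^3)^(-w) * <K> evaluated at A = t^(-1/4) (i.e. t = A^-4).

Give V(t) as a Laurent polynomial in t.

Reading the diagram top to bottom ('/'-over between positions i,i+1 = s_i, '\'-over = s_i^-1): braid word = s3^-1 s1^-1 s2 s2 s2 s1^-1 s1^-1 s1^-1 s2 s2 s1 s3^-1 s3.
The presented braid s3^-1 s1^-1 s2 s2 s2 s1^-1 s1^-1 s1^-1 s2 s2 s1 s3^-1 s3 on 4 strands reduces by inverse Markov moves (closure unchanged at each step):
  Deconjugate: the word is γ·β·γ⁻¹ with γ = s3^-1 (prefix) and γ⁻¹ = s3 (suffix); strip both.
  Destabilize: the word has the form β·s3^-1 where s3^-1 occurs only as the final letter (β ∈ B_3); drop it and the last strand → 3 strands.
  Deconjugate: the word is γ·β·γ⁻¹ with γ = s1^-1 (prefix) and γ⁻¹ = s1 (suffix); strip both.
Reduced to β = s2 s2 s2 s1^-1 s1^-1 s1^-1 s2 s2 on 3 strands, 8 crossings.
Compute on β:
Braid: s2 s2 s2 s1^-1 s1^-1 s1^-1 s2 s2 on 3 strands, 8 crossings.
Writhe w = (#positive) - (#negative) = 5 - 3 = 2.
Enumerate smoothing states for the bracket polynomial. There are 2^8 = 256 states.
For each crossing: s=0 is the vertical smoothing, s=1 horizontal. Crossing k contributes A^(sign_k * (1 - 2*s_k)); loop factor d = -A^2 - A^-2.
Tabulate the states by total A-exponent and number of loops L (A-exp: L × count):
  A^8: L=4 ×1
  A^6: L=3 ×8
  A^4: L=2 ×18, L=4 ×10
  A^2: L=1 ×15, L=3 ×31, L=5 ×10
  A^0: L=2 ×35, L=4 ×30, L=6 ×5
  A^-2: L=3 ×40, L=5 ×15, L=7 ×1
  A^-4: L=4 ×25, L=6 ×3
  A^-6: L=5 ×8
  A^-8: L=6 ×1
Each group contributes A^e * Σ count * d^(L-1):
Powers of d = -A^2 - A^-2: d^2 = A^4 + 2 + A^-4; d^3 = -A^6 - 3*A^2 - 3*A^-2 - A^-6; d^4 = A^8 + 4*A^4 + 6 + 4*A^-4 + A^-8; d^5 = -A^10 - 5*A^6 - 10*A^2 - 10*A^-2 - 5*A^-6 - A^-10; d^6 = A^12 + 6*A^8 + 15*A^4 + 20 + 15*A^-4 + 6*A^-8 + A^-12.
  A^8 * (d^3) = -A^14 - 3*A^10 - 3*A^6 - A^2
  A^6 * (8*d^2) = 8*A^10 + 16*A^6 + 8*A^2
  A^4 * (18*d + 10*d^3) = -10*A^10 - 48*A^6 - 48*A^2 - 10*A^-2
  A^2 * (15 + 31*d^2 + 10*d^4) = 10*A^10 + 71*A^6 + 137*A^2 + 71*A^-2 + 10*A^-6
  A^0 * (35*d + 30*d^3 + 5*d^5) = -5*A^10 - 55*A^6 - 175*A^2 - 175*A^-2 - 55*A^-6 - 5*A^-10
  A^-2 * (40*d^2 + 15*d^4 + d^6) = A^10 + 21*A^6 + 115*A^2 + 190*A^-2 + 115*A^-6 + 21*A^-10 + A^-14
  A^-4 * (25*d^3 + 3*d^5) = -3*A^6 - 40*A^2 - 105*A^-2 - 105*A^-6 - 40*A^-10 - 3*A^-14
  A^-6 * (8*d^4) = 8*A^2 + 32*A^-2 + 48*A^-6 + 32*A^-10 + 8*A^-14
  A^-8 * (d^5) = -A^2 - 5*A^-2 - 10*A^-6 - 10*A^-10 - 5*A^-14 - A^-18
Summing the groups: <K> = -A^14 + A^10 - A^6 + 3*A^2 - 2*A^-2 + 3*A^-6 - 2*A^-10 + A^-14 - A^-18
Normalise by the writhe: (-A^3)^(-w) = (-A^3)^(-2) = A^-6, so f(A) = A^-6 * <K> = -A^8 + A^4 - 1 + 3*A^-4 - 2*A^-8 + 3*A^-12 - 2*A^-16 + A^-20 - A^-24.
Substitute A = t^(-1/4), i.e. A^e → t^(-e/4): V(t) = -t^6 + t^5 - 2*t^4 + 3*t^3 - 2*t^2 + 3*t - 1 + t^-1 - t^-2

Answer: -t^6 + t^5 - 2*t^4 + 3*t^3 - 2*t^2 + 3*t - 1 + t^-1 - t^-2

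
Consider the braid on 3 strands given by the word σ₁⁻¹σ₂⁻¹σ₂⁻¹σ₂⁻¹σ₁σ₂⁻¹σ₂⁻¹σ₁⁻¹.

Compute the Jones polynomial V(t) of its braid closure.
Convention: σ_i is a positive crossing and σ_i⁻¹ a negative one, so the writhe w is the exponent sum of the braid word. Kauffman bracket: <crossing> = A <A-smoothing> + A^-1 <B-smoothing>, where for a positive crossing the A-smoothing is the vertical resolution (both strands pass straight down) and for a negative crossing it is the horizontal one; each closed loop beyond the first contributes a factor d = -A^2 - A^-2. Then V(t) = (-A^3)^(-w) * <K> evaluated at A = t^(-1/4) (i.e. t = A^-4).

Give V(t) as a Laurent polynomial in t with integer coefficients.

t^-2 - t^-3 + 3*t^-4 - 3*t^-5 + 3*t^-6 - 3*t^-7 + 2*t^-8 - t^-9

Derivation:
Braid: s1^-1 s2^-1 s2^-1 s2^-1 s1 s2^-1 s2^-1 s1^-1 on 3 strands, 8 crossings.
Writhe w = (#positive) - (#negative) = 1 - 7 = -6.
Computing the Kauffman bracket via state sum. There are 2^8 = 256 states.
Each crossing splits two ways (0=vertical, 1=horizontal). The state's weight is A^(#A-smoothings - #B-smoothings) * d^(loops - 1).
Tabulate the states by total A-exponent and number of loops L (A-exp: L × count):
  A^8: L=6 ×1
  A^6: L=5 ×8
  A^4: L=4 ×27, L=6 ×1
  A^2: L=3 ×49, L=5 ×7
  A^0: L=2 ×49, L=4 ×21
  A^-2: L=1 ×22, L=3 ×34
  A^-4: L=2 ×27, L=4 ×1
  A^-6: L=1 ×5, L=3 ×3
  A^-8: L=2 ×1
Each group contributes A^e * Σ count * d^(L-1):
Powers of d = -A^2 - A^-2: d^2 = A^4 + 2 + A^-4; d^3 = -A^6 - 3*A^2 - 3*A^-2 - A^-6; d^4 = A^8 + 4*A^4 + 6 + 4*A^-4 + A^-8; d^5 = -A^10 - 5*A^6 - 10*A^2 - 10*A^-2 - 5*A^-6 - A^-10.
  A^8 * (d^5) = -A^18 - 5*A^14 - 10*A^10 - 10*A^6 - 5*A^2 - A^-2
  A^6 * (8*d^4) = 8*A^14 + 32*A^10 + 48*A^6 + 32*A^2 + 8*A^-2
  A^4 * (27*d^3 + d^5) = -A^14 - 32*A^10 - 91*A^6 - 91*A^2 - 32*A^-2 - A^-6
  A^2 * (49*d^2 + 7*d^4) = 7*A^10 + 77*A^6 + 140*A^2 + 77*A^-2 + 7*A^-6
  A^0 * (49*d + 21*d^3) = -21*A^6 - 112*A^2 - 112*A^-2 - 21*A^-6
  A^-2 * (22 + 34*d^2) = 34*A^2 + 90*A^-2 + 34*A^-6
  A^-4 * (27*d + d^3) = -A^2 - 30*A^-2 - 30*A^-6 - A^-10
  A^-6 * (5 + 3*d^2) = 3*A^-2 + 11*A^-6 + 3*A^-10
  A^-8 * (d) = -A^-6 - A^-10
Summing the groups: <K> = -A^18 + 2*A^14 - 3*A^10 + 3*A^6 - 3*A^2 + 3*A^-2 - A^-6 + A^-10
Normalise by the writhe: (-A^3)^(-w) = (-A^3)^(6) = A^18, so f(A) = A^18 * <K> = -A^36 + 2*A^32 - 3*A^28 + 3*A^24 - 3*A^20 + 3*A^16 - A^12 + A^8.
Substitute A = t^(-1/4), i.e. A^e → t^(-e/4): V(t) = t^-2 - t^-3 + 3*t^-4 - 3*t^-5 + 3*t^-6 - 3*t^-7 + 2*t^-8 - t^-9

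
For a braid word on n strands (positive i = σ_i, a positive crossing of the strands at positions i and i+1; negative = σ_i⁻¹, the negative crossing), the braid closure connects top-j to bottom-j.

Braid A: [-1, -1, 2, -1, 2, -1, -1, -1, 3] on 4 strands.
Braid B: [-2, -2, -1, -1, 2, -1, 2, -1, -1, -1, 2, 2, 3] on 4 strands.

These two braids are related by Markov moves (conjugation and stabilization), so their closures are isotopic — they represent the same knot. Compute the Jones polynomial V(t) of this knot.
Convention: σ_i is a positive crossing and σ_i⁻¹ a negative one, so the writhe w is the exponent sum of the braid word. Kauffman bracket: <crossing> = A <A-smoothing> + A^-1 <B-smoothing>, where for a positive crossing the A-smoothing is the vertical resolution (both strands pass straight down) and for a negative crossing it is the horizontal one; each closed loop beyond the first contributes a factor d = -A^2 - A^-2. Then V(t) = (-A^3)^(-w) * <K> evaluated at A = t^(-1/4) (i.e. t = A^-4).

1 - t^-1 + 2*t^-2 - 2*t^-3 + 3*t^-4 - 3*t^-5 + 2*t^-6 - 2*t^-7 + t^-8

Derivation:
Markov-equivalent braids have isotopic closures, hence identical knot invariants. Strip the Markov moves from each word to reach a common short braid β, then compute V(t) once on β.
Braid A: s1^-1 s1^-1 s2 s1^-1 s2 s1^-1 s1^-1 s1^-1 s3 on 4 strands reduces by inverse Markov moves (closure unchanged at each step):
  Destabilize: the word has the form β·s3 where s3 occurs only as the final letter (β ∈ B_3); drop it and the last strand → 3 strands.
Reduced to β = s1^-1 s1^-1 s2 s1^-1 s2 s1^-1 s1^-1 s1^-1 on 3 strands, 8 crossings.
Braid B: s2^-1 s2^-1 s1^-1 s1^-1 s2 s1^-1 s2 s1^-1 s1^-1 s1^-1 s2 s2 s3 on 4 strands reduces by inverse Markov moves (closure unchanged at each step):
  Destabilize: the word has the form β·s3 where s3 occurs only as the final letter (β ∈ B_3); drop it and the last strand → 3 strands.
  Deconjugate: the word is γ·β·γ⁻¹ with γ = s2^-1 s2^-1 (prefix) and γ⁻¹ = s2 s2 (suffix); strip both.
Reduced to β = s1^-1 s1^-1 s2 s1^-1 s2 s1^-1 s1^-1 s1^-1 on 3 strands, 8 crossings.
Both give the same β = s1^-1 s1^-1 s2 s1^-1 s2 s1^-1 s1^-1 s1^-1 on 3 strands, so one state sum suffices:
Braid: s1^-1 s1^-1 s2 s1^-1 s2 s1^-1 s1^-1 s1^-1 on 3 strands, 8 crossings.
Writhe w = (#positive) - (#negative) = 2 - 6 = -4.
Enumerate smoothing states for the bracket polynomial. There are 2^8 = 256 states.
Smooth each crossing (0=||, 1=⌣⌢); contribution A^(Σ sign_k(1-2s_k)) * d^(L-1).
Tabulate the states by total A-exponent and number of loops L (A-exp: L × count):
  A^8: L=7 ×1
  A^6: L=6 ×8
  A^4: L=5 ×28
  A^2: L=4 ×55, L=6 ×1
  A^0: L=3 ×65, L=5 ×5
  A^-2: L=2 ×46, L=4 ×10
  A^-4: L=1 ×17, L=3 ×11
  A^-6: L=2 ×8
  A^-8: L=3 ×1
Each group contributes A^e * Σ count * d^(L-1):
Powers of d = -A^2 - A^-2: d^2 = A^4 + 2 + A^-4; d^3 = -A^6 - 3*A^2 - 3*A^-2 - A^-6; d^4 = A^8 + 4*A^4 + 6 + 4*A^-4 + A^-8; d^5 = -A^10 - 5*A^6 - 10*A^2 - 10*A^-2 - 5*A^-6 - A^-10; d^6 = A^12 + 6*A^8 + 15*A^4 + 20 + 15*A^-4 + 6*A^-8 + A^-12.
  A^8 * (d^6) = A^20 + 6*A^16 + 15*A^12 + 20*A^8 + 15*A^4 + 6 + A^-4
  A^6 * (8*d^5) = -8*A^16 - 40*A^12 - 80*A^8 - 80*A^4 - 40 - 8*A^-4
  A^4 * (28*d^4) = 28*A^12 + 112*A^8 + 168*A^4 + 112 + 28*A^-4
  A^2 * (55*d^3 + d^5) = -A^12 - 60*A^8 - 175*A^4 - 175 - 60*A^-4 - A^-8
  A^0 * (65*d^2 + 5*d^4) = 5*A^8 + 85*A^4 + 160 + 85*A^-4 + 5*A^-8
  A^-2 * (46*d + 10*d^3) = -10*A^4 - 76 - 76*A^-4 - 10*A^-8
  A^-4 * (17 + 11*d^2) = 11 + 39*A^-4 + 11*A^-8
  A^-6 * (8*d) = -8*A^-4 - 8*A^-8
  A^-8 * (d^2) = A^-4 + 2*A^-8 + A^-12
Summing the groups: <K> = A^20 - 2*A^16 + 2*A^12 - 3*A^8 + 3*A^4 - 2 + 2*A^-4 - A^-8 + A^-12
Normalise by the writhe: (-A^3)^(-w) = (-A^3)^(4) = A^12, so f(A) = A^12 * <K> = A^32 - 2*A^28 + 2*A^24 - 3*A^20 + 3*A^16 - 2*A^12 + 2*A^8 - A^4 + 1.
Substitute A = t^(-1/4), i.e. A^e → t^(-e/4): V(t) = 1 - t^-1 + 2*t^-2 - 2*t^-3 + 3*t^-4 - 3*t^-5 + 2*t^-6 - 2*t^-7 + t^-8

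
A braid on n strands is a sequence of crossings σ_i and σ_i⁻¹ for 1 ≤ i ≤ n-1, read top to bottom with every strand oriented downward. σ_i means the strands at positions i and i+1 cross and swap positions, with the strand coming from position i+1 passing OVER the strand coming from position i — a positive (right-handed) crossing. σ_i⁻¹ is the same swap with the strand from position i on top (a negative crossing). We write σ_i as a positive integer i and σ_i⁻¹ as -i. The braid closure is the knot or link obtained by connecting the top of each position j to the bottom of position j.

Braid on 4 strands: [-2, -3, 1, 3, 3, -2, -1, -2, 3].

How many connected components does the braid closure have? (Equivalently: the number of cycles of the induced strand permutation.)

Track the strand permutation on 4 strands, starting from identity.
  step 1: s2^-1 swaps positions 2,3 -> [1 3 2 4]
  step 2: s3^-1 swaps positions 3,4 -> [1 3 4 2]
  step 3: s1 swaps positions 1,2 -> [3 1 4 2]
  step 4: s3 swaps positions 3,4 -> [3 1 2 4]
  step 5: s3 swaps positions 3,4 -> [3 1 4 2]
  step 6: s2^-1 swaps positions 2,3 -> [3 4 1 2]
  step 7: s1^-1 swaps positions 1,2 -> [4 3 1 2]
  step 8: s2^-1 swaps positions 2,3 -> [4 1 3 2]
  step 9: s3 swaps positions 3,4 -> [4 1 2 3]
Final permutation (position -> original strand): [4 1 2 3]
Closure components = cycle count of this permutation = 1.

Answer: 1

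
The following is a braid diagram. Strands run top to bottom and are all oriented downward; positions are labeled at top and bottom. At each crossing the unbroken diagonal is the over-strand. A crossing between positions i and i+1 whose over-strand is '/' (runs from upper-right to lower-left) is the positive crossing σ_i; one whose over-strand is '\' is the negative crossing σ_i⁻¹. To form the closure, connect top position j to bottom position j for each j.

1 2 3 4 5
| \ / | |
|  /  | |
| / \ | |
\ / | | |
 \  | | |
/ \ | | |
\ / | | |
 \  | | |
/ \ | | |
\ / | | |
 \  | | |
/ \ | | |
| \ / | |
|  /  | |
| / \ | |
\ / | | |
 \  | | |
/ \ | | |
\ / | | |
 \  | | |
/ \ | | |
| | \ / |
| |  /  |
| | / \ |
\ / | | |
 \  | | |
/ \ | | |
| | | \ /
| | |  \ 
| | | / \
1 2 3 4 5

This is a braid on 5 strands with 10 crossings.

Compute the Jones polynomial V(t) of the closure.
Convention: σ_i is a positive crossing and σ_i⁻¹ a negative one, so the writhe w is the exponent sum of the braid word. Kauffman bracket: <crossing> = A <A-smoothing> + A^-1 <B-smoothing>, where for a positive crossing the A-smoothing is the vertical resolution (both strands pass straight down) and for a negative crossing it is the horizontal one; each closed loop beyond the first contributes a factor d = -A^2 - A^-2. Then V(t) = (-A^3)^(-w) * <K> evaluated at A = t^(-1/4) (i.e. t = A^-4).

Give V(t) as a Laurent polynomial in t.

Reading the diagram top to bottom ('/'-over between positions i,i+1 = s_i, '\'-over = s_i^-1): braid word = s2 s1^-1 s1^-1 s1^-1 s2 s1^-1 s1^-1 s3 s1^-1 s4^-1.
The presented braid s2 s1^-1 s1^-1 s1^-1 s2 s1^-1 s1^-1 s3 s1^-1 s4^-1 on 5 strands reduces by inverse Markov moves (closure unchanged at each step):
  Destabilize: the word has the form β·s4^-1 where s4^-1 occurs only as the final letter (β ∈ B_4); drop it and the last strand → 4 strands.
Reduced to β = s2 s1^-1 s1^-1 s1^-1 s2 s1^-1 s1^-1 s3 s1^-1 on 4 strands, 9 crossings.
Compute on β:
Braid: s2 s1^-1 s1^-1 s1^-1 s2 s1^-1 s1^-1 s3 s1^-1 on 4 strands, 9 crossings.
Writhe w = (#positive) - (#negative) = 3 - 6 = -3.
Computing the Kauffman bracket via state sum. There are 2^9 = 512 states.
Each crossing splits two ways (0=vertical, 1=horizontal). The state's weight is A^(#A-smoothings - #B-smoothings) * d^(loops - 1).
Tabulate the states by total A-exponent and number of loops L (A-exp: L × count):
  A^9: L=8 ×1
  A^7: L=7 ×9
  A^5: L=6 ×36
  A^3: L=5 ×84
  A^1: L=4 ×126
  A^-1: L=3 ×124, L=5 ×2
  A^-3: L=2 ×75, L=4 ×9
  A^-5: L=1 ×21, L=3 ×15
  A^-7: L=2 ×8, L=4 ×1
  A^-9: L=3 ×1
Each group contributes A^e * Σ count * d^(L-1):
Powers of d = -A^2 - A^-2: d^2 = A^4 + 2 + A^-4; d^3 = -A^6 - 3*A^2 - 3*A^-2 - A^-6; d^4 = A^8 + 4*A^4 + 6 + 4*A^-4 + A^-8; d^5 = -A^10 - 5*A^6 - 10*A^2 - 10*A^-2 - 5*A^-6 - A^-10; d^6 = A^12 + 6*A^8 + 15*A^4 + 20 + 15*A^-4 + 6*A^-8 + A^-12; d^7 = -A^14 - 7*A^10 - 21*A^6 - 35*A^2 - 35*A^-2 - 21*A^-6 - 7*A^-10 - A^-14.
  A^9 * (d^7) = -A^23 - 7*A^19 - 21*A^15 - 35*A^11 - 35*A^7 - 21*A^3 - 7*A^-1 - A^-5
  A^7 * (9*d^6) = 9*A^19 + 54*A^15 + 135*A^11 + 180*A^7 + 135*A^3 + 54*A^-1 + 9*A^-5
  A^5 * (36*d^5) = -36*A^15 - 180*A^11 - 360*A^7 - 360*A^3 - 180*A^-1 - 36*A^-5
  A^3 * (84*d^4) = 84*A^11 + 336*A^7 + 504*A^3 + 336*A^-1 + 84*A^-5
  A^1 * (126*d^3) = -126*A^7 - 378*A^3 - 378*A^-1 - 126*A^-5
  A^-1 * (124*d^2 + 2*d^4) = 2*A^7 + 132*A^3 + 260*A^-1 + 132*A^-5 + 2*A^-9
  A^-3 * (75*d + 9*d^3) = -9*A^3 - 102*A^-1 - 102*A^-5 - 9*A^-9
  A^-5 * (21 + 15*d^2) = 15*A^-1 + 51*A^-5 + 15*A^-9
  A^-7 * (8*d + d^3) = -A^-1 - 11*A^-5 - 11*A^-9 - A^-13
  A^-9 * (d^2) = A^-5 + 2*A^-9 + A^-13
Summing the groups: <K> = -A^23 + 2*A^19 - 3*A^15 + 4*A^11 - 3*A^7 + 3*A^3 - 3*A^-1 + A^-5 - A^-9
Normalise by the writhe: (-A^3)^(-w) = (-A^3)^(3) = -A^9, so f(A) = -A^9 * <K> = A^32 - 2*A^28 + 3*A^24 - 4*A^20 + 3*A^16 - 3*A^12 + 3*A^8 - A^4 + 1.
Substitute A = t^(-1/4), i.e. A^e → t^(-e/4): V(t) = 1 - t^-1 + 3*t^-2 - 3*t^-3 + 3*t^-4 - 4*t^-5 + 3*t^-6 - 2*t^-7 + t^-8

Answer: 1 - t^-1 + 3*t^-2 - 3*t^-3 + 3*t^-4 - 4*t^-5 + 3*t^-6 - 2*t^-7 + t^-8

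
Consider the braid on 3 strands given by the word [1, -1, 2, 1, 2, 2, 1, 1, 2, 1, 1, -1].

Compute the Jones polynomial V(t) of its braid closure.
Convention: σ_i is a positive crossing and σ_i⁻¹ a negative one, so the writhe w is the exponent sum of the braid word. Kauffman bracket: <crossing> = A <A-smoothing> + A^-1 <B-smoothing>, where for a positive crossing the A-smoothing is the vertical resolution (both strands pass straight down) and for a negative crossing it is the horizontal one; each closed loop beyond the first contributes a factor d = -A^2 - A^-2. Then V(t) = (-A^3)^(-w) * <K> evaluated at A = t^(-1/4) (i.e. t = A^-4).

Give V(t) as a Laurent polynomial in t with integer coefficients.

-t^8 + t^5 + t^3

Derivation:
The presented braid s1 s1^-1 s2 s1 s2 s2 s1 s1 s2 s1 s1 s1^-1 on 3 strands reduces by inverse Markov moves (closure unchanged at each step):
  Deconjugate: the word is γ·β·γ⁻¹ with γ = s1 s1^-1 (prefix) and γ⁻¹ = s1 s1^-1 (suffix); strip both.
Reduced to β = s2 s1 s2 s2 s1 s1 s2 s1 on 3 strands, 8 crossings.
Compute on β:
Braid: s2 s1 s2 s2 s1 s1 s2 s1 on 3 strands, 8 crossings.
Writhe w = (#positive) - (#negative) = 8 - 0 = 8.
Computing the Kauffman bracket via state sum. There are 2^8 = 256 states.
For each crossing: s=0 is the vertical smoothing, s=1 horizontal. Crossing k contributes A^(sign_k * (1 - 2*s_k)); loop factor d = -A^2 - A^-2.
Tabulate the states by total A-exponent and number of loops L (A-exp: L × count):
  A^8: L=3 ×1
  A^6: L=2 ×8
  A^4: L=1 ×16, L=3 ×12
  A^2: L=2 ×48, L=4 ×8
  A^0: L=1 ×17, L=3 ×51, L=5 ×2
  A^-2: L=2 ×34, L=4 ×22
  A^-4: L=1 ×4, L=3 ×21, L=5 ×3
  A^-6: L=2 ×4, L=4 ×4
  A^-8: L=3 ×1
Each group contributes A^e * Σ count * d^(L-1):
Powers of d = -A^2 - A^-2: d^2 = A^4 + 2 + A^-4; d^3 = -A^6 - 3*A^2 - 3*A^-2 - A^-6; d^4 = A^8 + 4*A^4 + 6 + 4*A^-4 + A^-8.
  A^8 * (d^2) = A^12 + 2*A^8 + A^4
  A^6 * (8*d) = -8*A^8 - 8*A^4
  A^4 * (16 + 12*d^2) = 12*A^8 + 40*A^4 + 12
  A^2 * (48*d + 8*d^3) = -8*A^8 - 72*A^4 - 72 - 8*A^-4
  A^0 * (17 + 51*d^2 + 2*d^4) = 2*A^8 + 59*A^4 + 131 + 59*A^-4 + 2*A^-8
  A^-2 * (34*d + 22*d^3) = -22*A^4 - 100 - 100*A^-4 - 22*A^-8
  A^-4 * (4 + 21*d^2 + 3*d^4) = 3*A^4 + 33 + 64*A^-4 + 33*A^-8 + 3*A^-12
  A^-6 * (4*d + 4*d^3) = -4 - 16*A^-4 - 16*A^-8 - 4*A^-12
  A^-8 * (d^2) = A^-4 + 2*A^-8 + A^-12
Summing the groups: <K> = A^12 + A^4 - A^-8
Normalise by the writhe: (-A^3)^(-w) = (-A^3)^(-8) = A^-24, so f(A) = A^-24 * <K> = A^-12 + A^-20 - A^-32.
Substitute A = t^(-1/4), i.e. A^e → t^(-e/4): V(t) = -t^8 + t^5 + t^3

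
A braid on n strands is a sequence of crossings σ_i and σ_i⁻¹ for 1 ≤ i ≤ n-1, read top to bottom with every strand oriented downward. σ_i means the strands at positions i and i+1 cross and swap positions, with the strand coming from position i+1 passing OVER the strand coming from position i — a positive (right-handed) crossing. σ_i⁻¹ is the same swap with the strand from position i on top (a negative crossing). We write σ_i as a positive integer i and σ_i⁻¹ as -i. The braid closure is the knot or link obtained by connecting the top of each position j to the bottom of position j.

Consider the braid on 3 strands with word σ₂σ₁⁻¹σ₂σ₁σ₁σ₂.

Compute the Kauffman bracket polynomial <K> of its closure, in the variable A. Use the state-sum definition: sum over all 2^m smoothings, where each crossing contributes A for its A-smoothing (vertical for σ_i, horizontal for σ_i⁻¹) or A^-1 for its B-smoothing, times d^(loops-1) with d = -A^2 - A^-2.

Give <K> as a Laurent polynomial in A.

A^8 - A^4 + 2 - A^-4 + A^-8 - A^-12

Derivation:
Braid: s2 s1^-1 s2 s1 s1 s2 on 3 strands, 6 crossings.
Writhe w = (#positive) - (#negative) = 5 - 1 = 4.
Enumerate smoothing states for the bracket polynomial. There are 2^6 = 64 states.
For each crossing: s=0 is the vertical smoothing, s=1 horizontal. Crossing k contributes A^(sign_k * (1 - 2*s_k)); loop factor d = -A^2 - A^-2.
Tabulate the states by total A-exponent and number of loops L (A-exp: L × count):
  A^6: L=2 ×1
  A^4: L=1 ×3, L=3 ×3
  A^2: L=2 ×14, L=4 ×1
  A^0: L=1 ×10, L=3 ×10
  A^-2: L=2 ×13, L=4 ×2
  A^-4: L=3 ×6
  A^-6: L=4 ×1
Each group contributes A^e * Σ count * d^(L-1):
Powers of d = -A^2 - A^-2: d^2 = A^4 + 2 + A^-4; d^3 = -A^6 - 3*A^2 - 3*A^-2 - A^-6.
  A^6 * (d) = -A^8 - A^4
  A^4 * (3 + 3*d^2) = 3*A^8 + 9*A^4 + 3
  A^2 * (14*d + d^3) = -A^8 - 17*A^4 - 17 - A^-4
  A^0 * (10 + 10*d^2) = 10*A^4 + 30 + 10*A^-4
  A^-2 * (13*d + 2*d^3) = -2*A^4 - 19 - 19*A^-4 - 2*A^-8
  A^-4 * (6*d^2) = 6 + 12*A^-4 + 6*A^-8
  A^-6 * (d^3) = -1 - 3*A^-4 - 3*A^-8 - A^-12
Summing the groups: <K> = A^8 - A^4 + 2 - A^-4 + A^-8 - A^-12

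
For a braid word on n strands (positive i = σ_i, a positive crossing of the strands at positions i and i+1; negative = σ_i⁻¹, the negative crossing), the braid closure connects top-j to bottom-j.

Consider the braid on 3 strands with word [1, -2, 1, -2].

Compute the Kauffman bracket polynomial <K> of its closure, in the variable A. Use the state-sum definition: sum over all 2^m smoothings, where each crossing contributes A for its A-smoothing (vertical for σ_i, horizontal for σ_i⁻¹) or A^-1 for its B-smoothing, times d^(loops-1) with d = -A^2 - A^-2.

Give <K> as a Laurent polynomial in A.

A^8 - A^4 + 1 - A^-4 + A^-8

Derivation:
Braid: s1 s2^-1 s1 s2^-1 on 3 strands, 4 crossings.
Writhe w = (#positive) - (#negative) = 2 - 2 = 0.
Enumerate smoothing states for the bracket polynomial. There are 2^4 = 16 states.
For each crossing: s=0 is the vertical smoothing, s=1 horizontal. Crossing k contributes A^(sign_k * (1 - 2*s_k)); loop factor d = -A^2 - A^-2.
  state 0000: A-exp=+0, loops=3, term = A^0 * d^2
  state 0001: A-exp=+2, loops=2, term = A^2 * d^1
  state 0010: A-exp=-2, loops=2, term = A^-2 * d^1
  state 0011: A-exp=+0, loops=1, term = A^0 * d^0
  state 0100: A-exp=+2, loops=2, term = A^2 * d^1
  state 0101: A-exp=+4, loops=3, term = A^4 * d^2
  state 0110: A-exp=+0, loops=1, term = A^0 * d^0
  state 0111: A-exp=+2, loops=2, term = A^2 * d^1
  state 1000: A-exp=-2, loops=2, term = A^-2 * d^1
  state 1001: A-exp=+0, loops=1, term = A^0 * d^0
  state 1010: A-exp=-4, loops=3, term = A^-4 * d^2
  state 1011: A-exp=-2, loops=2, term = A^-2 * d^1
  state 1100: A-exp=+0, loops=1, term = A^0 * d^0
  state 1101: A-exp=+2, loops=2, term = A^2 * d^1
  state 1110: A-exp=-2, loops=2, term = A^-2 * d^1
  state 1111: A-exp=+0, loops=1, term = A^0 * d^0
Collect the terms by A-exponent (count of states per loop number):
Powers of d = -A^2 - A^-2: d^2 = A^4 + 2 + A^-4.
  A^4 * (d^2) = A^8 + 2*A^4 + 1
  A^2 * (4*d) = -4*A^4 - 4
  A^0 * (5 + d^2) = A^4 + 7 + A^-4
  A^-2 * (4*d) = -4 - 4*A^-4
  A^-4 * (d^2) = 1 + 2*A^-4 + A^-8
Summing the groups: <K> = A^8 - A^4 + 1 - A^-4 + A^-8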